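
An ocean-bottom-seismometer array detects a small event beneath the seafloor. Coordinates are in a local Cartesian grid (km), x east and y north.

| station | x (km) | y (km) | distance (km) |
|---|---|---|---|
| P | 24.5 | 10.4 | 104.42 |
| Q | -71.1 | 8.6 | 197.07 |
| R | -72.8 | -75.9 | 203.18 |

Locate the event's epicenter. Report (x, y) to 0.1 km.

Circle about each station: (x − 24.5)² + (y − 10.4)² = 104.42²; (x + 71.1)² + (y − 8.6)² = 197.07²; (x + 72.8)² + (y + 75.9)² = 203.18².
Subtracting pairs of circle equations eliminates x²+y² and gives linear equations (the radical axes):
-191.2 x − 3.6 y = -23512.29
-194.6 x − 172.6 y = -20026.34
Solving the 2×2 system: x ≈ 123.4, y ≈ -23.1 km.
Check against P (with the unrounded x, y): √((x − 24.5)²+(y − 10.4)²) = 104.43 ≈ 104.42 km. ✓

x ≈ 123.4 km, y ≈ -23.1 km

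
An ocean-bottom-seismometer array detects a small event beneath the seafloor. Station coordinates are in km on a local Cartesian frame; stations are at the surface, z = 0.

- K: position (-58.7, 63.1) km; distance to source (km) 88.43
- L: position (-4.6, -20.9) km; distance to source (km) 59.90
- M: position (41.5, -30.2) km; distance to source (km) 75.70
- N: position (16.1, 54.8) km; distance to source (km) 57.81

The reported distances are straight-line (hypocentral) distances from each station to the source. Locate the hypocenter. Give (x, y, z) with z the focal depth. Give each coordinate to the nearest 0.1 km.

Each station gives a sphere (x−x_i)² + (y−y_i)² + z² = d_i² (stations at z=0).
Subtracting the K sphere from L and M: z² cancels, leaving linear equations in x and y:
108.2 x − 168.0 y = -2737.48
200.4 x − 186.6 y = -2703.64
Solving: x ≈ 4.200, y ≈ 18.999 km (keep extra digits for the depth step; rounded: 4.2, 19.0).
Then from the K sphere: z² = 88.43² − (x + 58.7)² − (y − 63.1)² with x = 4.200, y = 18.999, so z ≈ 43.801 ≈ 43.8 km.

(4.2, 19.0, 43.8)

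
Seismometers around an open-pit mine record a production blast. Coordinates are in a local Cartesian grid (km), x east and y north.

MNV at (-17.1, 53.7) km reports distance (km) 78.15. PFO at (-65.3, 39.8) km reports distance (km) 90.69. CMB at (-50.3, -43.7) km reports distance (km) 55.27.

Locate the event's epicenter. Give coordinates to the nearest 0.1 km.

0.7 km east, -22.4 km north

Circle about each station: (x + 17.1)² + (y − 53.7)² = 78.15²; (x + 65.3)² + (y − 39.8)² = 90.69²; (x + 50.3)² + (y + 43.7)² = 55.27².
Subtracting pairs of circle equations eliminates x²+y² and gives linear equations (the radical axes):
-96.4 x − 27.8 y = 554.78
-66.4 x − 194.8 y = 4316.33
Solving the 2×2 system: x ≈ 0.7, y ≈ -22.4 km.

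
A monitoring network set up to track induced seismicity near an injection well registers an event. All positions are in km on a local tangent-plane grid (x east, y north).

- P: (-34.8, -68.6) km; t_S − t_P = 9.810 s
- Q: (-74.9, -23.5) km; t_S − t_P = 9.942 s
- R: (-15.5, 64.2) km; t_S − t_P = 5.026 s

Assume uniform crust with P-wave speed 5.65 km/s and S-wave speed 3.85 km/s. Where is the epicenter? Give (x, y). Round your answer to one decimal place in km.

Distance from S−P lag: d = Δt · v_P v_S / (v_P − v_S) = Δt · (5.65·3.85)/(5.65−3.85) ≈ 12.0847·Δt.
So d_P = 118.55, d_Q = 120.15, d_R = 60.74 km.
Circle about each station: (x + 34.8)² + (y + 68.6)² = 118.55²; (x + 74.9)² + (y + 23.5)² = 120.15²; (x + 15.5)² + (y − 64.2)² = 60.74².
Subtracting the P equation from the Q and R equations removes the quadratic terms:
-80.2 x + 90.2 y = -136.66
38.6 x + 265.6 y = 8809.64
Solving the 2×2 system: x ≈ 33.5, y ≈ 28.3 km.

(33.5, 28.3)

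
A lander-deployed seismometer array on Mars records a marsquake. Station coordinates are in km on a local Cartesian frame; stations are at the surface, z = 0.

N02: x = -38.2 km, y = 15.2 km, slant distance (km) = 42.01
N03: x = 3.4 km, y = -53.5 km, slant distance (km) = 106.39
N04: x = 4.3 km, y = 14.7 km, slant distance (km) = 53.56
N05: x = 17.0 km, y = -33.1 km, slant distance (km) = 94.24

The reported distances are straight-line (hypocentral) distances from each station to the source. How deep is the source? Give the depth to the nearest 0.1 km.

Each station gives a sphere (x−x_i)² + (y−y_i)² + z² = d_i² (stations at z=0).
Subtracting the N02 sphere from N03 and N04: z² cancels, leaving linear equations in x and y:
83.2 x − 137.4 y = -8370.46
85.0 x − 1.0 y = -2559.53
Solving: x ≈ -29.606, y ≈ 42.993 km (keep extra digits for the depth step; rounded: -29.6, 43.0).
Then from the N02 sphere: z² = 42.01² − (x + 38.2)² − (y − 15.2)² with x = -29.606, y = 42.993, so z ≈ 30.307 ≈ 30.3 km.

30.3 km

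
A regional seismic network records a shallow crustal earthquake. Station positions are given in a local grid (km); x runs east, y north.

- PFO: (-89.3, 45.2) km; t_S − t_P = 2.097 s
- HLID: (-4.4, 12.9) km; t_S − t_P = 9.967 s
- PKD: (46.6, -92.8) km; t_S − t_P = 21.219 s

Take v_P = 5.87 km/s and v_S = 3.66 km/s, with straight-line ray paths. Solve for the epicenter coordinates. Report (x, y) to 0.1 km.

Distance from S−P lag: d = Δt · v_P v_S / (v_P − v_S) = Δt · (5.87·3.66)/(5.87−3.66) ≈ 9.7214·Δt.
So d_PFO = 20.39, d_HLID = 96.89, d_PKD = 206.28 km.
Circle about each station: (x + 89.3)² + (y − 45.2)² = 20.39²; (x + 4.4)² + (y − 12.9)² = 96.89²; (x − 46.6)² + (y + 92.8)² = 206.28².
Subtracting the PFO equation from the HLID and PKD equations removes the quadratic terms:
169.8 x − 64.6 y = -18803.68
271.8 x − 276.0 y = -41369.82
Solving the 2×2 system: x ≈ -85.9, y ≈ 65.3 km.

-85.9 km east, 65.3 km north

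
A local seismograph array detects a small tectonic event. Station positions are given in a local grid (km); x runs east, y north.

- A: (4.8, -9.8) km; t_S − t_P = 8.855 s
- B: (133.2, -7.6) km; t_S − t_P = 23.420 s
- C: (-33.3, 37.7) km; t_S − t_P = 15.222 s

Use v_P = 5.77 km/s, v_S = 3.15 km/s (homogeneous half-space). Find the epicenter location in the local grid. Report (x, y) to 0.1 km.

Distance from S−P lag: d = Δt · v_P v_S / (v_P − v_S) = Δt · (5.77·3.15)/(5.77−3.15) ≈ 6.9372·Δt.
So d_A = 61.43, d_B = 162.47, d_C = 105.60 km.
Circle about each station: (x − 4.8)² + (y + 9.8)² = 61.43²; (x − 133.2)² + (y + 7.6)² = 162.47²; (x + 33.3)² + (y − 37.7)² = 105.60².
Subtracting the A equation from the B and C equations removes the quadratic terms:
256.8 x + 4.4 y = -4941.94
-76.2 x + 95.0 y = -4966.62
Solving the 2×2 system: x ≈ -18.1, y ≈ -66.8 km.
Check against A (with the unrounded x, y): √((x − 4.8)²+(y + 9.8)²) = 61.43 ≈ 61.43 km. ✓

(-18.1, -66.8)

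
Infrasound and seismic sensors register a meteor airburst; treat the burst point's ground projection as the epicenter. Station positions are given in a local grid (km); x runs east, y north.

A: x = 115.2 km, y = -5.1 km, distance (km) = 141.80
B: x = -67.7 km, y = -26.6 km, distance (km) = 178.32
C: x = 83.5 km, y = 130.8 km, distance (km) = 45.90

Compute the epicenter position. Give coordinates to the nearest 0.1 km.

(40.3, 115.3)

Circle about each station: (x − 115.2)² + (y + 5.1)² = 141.80²; (x + 67.7)² + (y + 26.6)² = 178.32²; (x − 83.5)² + (y − 130.8)² = 45.90².
Subtracting the A equation from the B and C equations removes the quadratic terms:
-365.8 x − 43.0 y = -19696.98
-63.4 x + 271.8 y = 28784.27
Solving the 2×2 system: x ≈ 40.3, y ≈ 115.3 km.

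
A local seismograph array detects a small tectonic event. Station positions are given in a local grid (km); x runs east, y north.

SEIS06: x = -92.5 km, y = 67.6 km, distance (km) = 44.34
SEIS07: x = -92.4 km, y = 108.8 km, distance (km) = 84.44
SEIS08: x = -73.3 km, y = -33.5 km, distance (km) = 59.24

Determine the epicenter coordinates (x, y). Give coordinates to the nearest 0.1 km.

Circle about each station: (x + 92.5)² + (y − 67.6)² = 44.34²; (x + 92.4)² + (y − 108.8)² = 84.44²; (x + 73.3)² + (y + 33.5)² = 59.24².
Subtracting pairs of circle equations eliminates x²+y² and gives linear equations (the radical axes):
0.2 x + 82.4 y = 2085.11
38.4 x − 202.2 y = -8174.21
Solving the 2×2 system: x ≈ -78.6, y ≈ 25.5 km.
Check against SEIS06 (with the unrounded x, y): √((x + 92.5)²+(y − 67.6)²) = 44.33 ≈ 44.34 km. ✓

-78.6 km east, 25.5 km north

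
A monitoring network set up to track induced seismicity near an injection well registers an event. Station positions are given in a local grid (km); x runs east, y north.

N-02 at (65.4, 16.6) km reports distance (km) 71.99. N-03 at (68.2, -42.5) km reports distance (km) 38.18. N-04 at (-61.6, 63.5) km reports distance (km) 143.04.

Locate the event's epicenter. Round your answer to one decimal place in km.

30.2 km east, -46.2 km north

Circle about each station: (x − 65.4)² + (y − 16.6)² = 71.99²; (x − 68.2)² + (y + 42.5)² = 38.18²; (x + 61.6)² + (y − 63.5)² = 143.04².
Subtracting the N-02 equation from the N-03 and N-04 equations removes the quadratic terms:
5.6 x − 118.2 y = 5629.62
-254.0 x + 93.8 y = -12003.79
Solving the 2×2 system: x ≈ 30.2, y ≈ -46.2 km.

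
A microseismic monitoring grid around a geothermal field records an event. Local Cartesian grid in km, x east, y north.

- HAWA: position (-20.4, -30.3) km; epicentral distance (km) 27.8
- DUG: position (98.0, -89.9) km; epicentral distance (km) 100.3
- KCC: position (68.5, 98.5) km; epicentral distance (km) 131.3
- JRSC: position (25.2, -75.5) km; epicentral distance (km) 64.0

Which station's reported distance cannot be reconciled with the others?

DUG

Solve using three stations at a time. Using HAWA, KCC, JRSC (subtract circle equations pairwise → linear system) gives (x, y) ≈ (3.1, -15.4).
Distances from that point to each station vs reported:
  HAWA: calculated 27.9 vs reported 27.8 → residual 0.1 km
  DUG: calculated 120.6 vs reported 100.3 → residual 20.3 km
  KCC: calculated 131.3 vs reported 131.3 → residual 0.0 km
  JRSC: calculated 64.0 vs reported 64.0 → residual 0.0 km
HAWA, KCC, JRSC are mutually consistent (residuals ≈ 0); DUG is off by 20.3 km.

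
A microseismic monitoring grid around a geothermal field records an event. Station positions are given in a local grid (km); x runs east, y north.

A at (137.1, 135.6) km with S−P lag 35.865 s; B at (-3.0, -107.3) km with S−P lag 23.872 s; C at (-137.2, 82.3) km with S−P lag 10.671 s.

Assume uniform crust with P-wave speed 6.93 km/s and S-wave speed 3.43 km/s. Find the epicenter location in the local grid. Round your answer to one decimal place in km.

(-83.9, 33.2)

Distance from S−P lag: d = Δt · v_P v_S / (v_P − v_S) = Δt · (6.93·3.43)/(6.93−3.43) ≈ 6.7914·Δt.
So d_A = 243.57, d_B = 162.12, d_C = 72.47 km.
Circle about each station: (x − 137.1)² + (y − 135.6)² = 243.57²; (x + 3.0)² + (y + 107.3)² = 162.12²; (x + 137.2)² + (y − 82.3)² = 72.47².
Subtracting pairs of circle equations eliminates x²+y² and gives linear equations (the radical axes):
-280.2 x − 485.8 y = 7381.97
-548.6 x − 106.6 y = 42487.80
Solving the 2×2 system: x ≈ -83.9, y ≈ 33.2 km.
Check against A (with the unrounded x, y): √((x − 137.1)²+(y − 135.6)²) = 243.57 ≈ 243.57 km. ✓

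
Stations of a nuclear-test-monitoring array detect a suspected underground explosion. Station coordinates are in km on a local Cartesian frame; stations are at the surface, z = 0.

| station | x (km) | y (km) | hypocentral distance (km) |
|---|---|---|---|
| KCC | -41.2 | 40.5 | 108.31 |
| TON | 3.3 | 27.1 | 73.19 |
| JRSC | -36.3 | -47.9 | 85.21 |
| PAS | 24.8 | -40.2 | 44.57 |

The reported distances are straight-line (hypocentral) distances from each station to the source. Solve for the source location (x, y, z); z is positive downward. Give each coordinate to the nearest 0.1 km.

Each station gives a sphere (x−x_i)² + (y−y_i)² + z² = d_i² (stations at z=0).
Subtracting the KCC sphere from TON and JRSC: z² cancels, leaving linear equations in x and y:
89.0 x − 26.8 y = 3781.89
9.8 x − 176.8 y = 4744.72
Solving: x ≈ 34.996, y ≈ -24.897 km (keep extra digits for the depth step; rounded: 35.0, -24.9).
Then from the KCC sphere: z² = 108.31² − (x + 41.2)² − (y − 40.5)² with x = 34.996, y = -24.897, so z ≈ 40.601 ≈ 40.6 km.

(35.0, -24.9, 40.6)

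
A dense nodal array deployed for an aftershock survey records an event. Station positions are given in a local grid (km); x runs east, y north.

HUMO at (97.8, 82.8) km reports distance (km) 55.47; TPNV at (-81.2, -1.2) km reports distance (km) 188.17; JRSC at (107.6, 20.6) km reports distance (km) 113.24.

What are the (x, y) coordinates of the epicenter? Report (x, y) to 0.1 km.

x ≈ 59.9 km, y ≈ 123.3 km

Circle about each station: (x − 97.8)² + (y − 82.8)² = 55.47²; (x + 81.2)² + (y + 1.2)² = 188.17²; (x − 107.6)² + (y − 20.6)² = 113.24².
Subtracting the HUMO equation from the TPNV and JRSC equations removes the quadratic terms:
-358.0 x − 168.0 y = -42156.83
19.6 x − 124.4 y = -14164.94
Solving the 2×2 system: x ≈ 59.9, y ≈ 123.3 km.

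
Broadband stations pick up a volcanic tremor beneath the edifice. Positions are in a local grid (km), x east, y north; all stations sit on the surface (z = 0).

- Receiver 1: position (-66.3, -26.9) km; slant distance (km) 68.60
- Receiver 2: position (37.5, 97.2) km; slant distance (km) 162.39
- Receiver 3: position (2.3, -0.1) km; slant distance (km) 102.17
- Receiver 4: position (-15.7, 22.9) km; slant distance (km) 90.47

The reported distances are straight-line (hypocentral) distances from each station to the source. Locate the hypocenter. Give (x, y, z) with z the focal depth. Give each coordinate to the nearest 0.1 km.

Each station gives a sphere (x−x_i)² + (y−y_i)² + z² = d_i² (stations at z=0).
Subtracting the Receiver 1 sphere from Receiver 2 and Receiver 3: z² cancels, leaving linear equations in x and y:
207.6 x + 248.2 y = -15929.76
137.2 x + 53.6 y = -10846.75
Solving: x ≈ -80.186, y ≈ 2.889 km (keep extra digits for the depth step; rounded: -80.2, 2.9).
Then from the Receiver 1 sphere: z² = 68.60² − (x + 66.3)² − (y + 26.9)² with x = -80.186, y = 2.889, so z ≈ 60.214 ≈ 60.2 km.

x ≈ -80.2 km, y ≈ 2.9 km, depth ≈ 60.2 km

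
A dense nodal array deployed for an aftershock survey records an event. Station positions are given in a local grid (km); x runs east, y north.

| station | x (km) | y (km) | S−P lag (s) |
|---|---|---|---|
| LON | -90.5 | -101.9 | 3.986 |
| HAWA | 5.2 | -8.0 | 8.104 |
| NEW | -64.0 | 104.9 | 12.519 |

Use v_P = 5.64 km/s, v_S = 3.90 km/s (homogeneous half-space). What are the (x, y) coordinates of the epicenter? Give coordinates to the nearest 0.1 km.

x ≈ -87.5 km, y ≈ -51.6 km

Distance from S−P lag: d = Δt · v_P v_S / (v_P − v_S) = Δt · (5.64·3.90)/(5.64−3.90) ≈ 12.6414·Δt.
So d_LON = 50.39, d_HAWA = 102.45, d_NEW = 158.26 km.
Circle about each station: (x + 90.5)² + (y + 101.9)² = 50.39²; (x − 5.2)² + (y + 8.0)² = 102.45²; (x + 64.0)² + (y − 104.9)² = 158.26².
Subtracting pairs of circle equations eliminates x²+y² and gives linear equations (the radical axes):
191.4 x + 187.8 y = -26439.67
53.0 x + 413.6 y = -25980.93
Solving the 2×2 system: x ≈ -87.5, y ≈ -51.6 km.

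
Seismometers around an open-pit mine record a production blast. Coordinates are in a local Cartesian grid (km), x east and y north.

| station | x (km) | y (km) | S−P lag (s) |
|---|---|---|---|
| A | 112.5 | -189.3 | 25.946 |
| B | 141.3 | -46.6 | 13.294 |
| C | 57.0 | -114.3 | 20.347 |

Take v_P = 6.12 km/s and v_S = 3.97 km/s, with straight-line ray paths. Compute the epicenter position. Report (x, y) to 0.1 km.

(131.3, 103.3)

Distance from S−P lag: d = Δt · v_P v_S / (v_P − v_S) = Δt · (6.12·3.97)/(6.12−3.97) ≈ 11.3007·Δt.
So d_A = 293.21, d_B = 150.23, d_C = 229.93 km.
Circle about each station: (x − 112.5)² + (y + 189.3)² = 293.21²; (x − 141.3)² + (y + 46.6)² = 150.23²; (x − 57.0)² + (y + 114.3)² = 229.93².
Subtracting the A equation from the B and C equations removes the quadratic terms:
57.6 x + 285.4 y = 37049.56
-111.0 x + 150.0 y = 927.05
Solving the 2×2 system: x ≈ 131.3, y ≈ 103.3 km.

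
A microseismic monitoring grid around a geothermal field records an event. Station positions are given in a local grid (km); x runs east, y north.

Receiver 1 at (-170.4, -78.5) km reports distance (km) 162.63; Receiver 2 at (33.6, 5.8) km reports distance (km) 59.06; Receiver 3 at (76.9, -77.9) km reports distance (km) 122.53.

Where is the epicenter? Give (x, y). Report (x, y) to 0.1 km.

Circle about each station: (x + 170.4)² + (y + 78.5)² = 162.63²; (x − 33.6)² + (y − 5.8)² = 59.06²; (x − 76.9)² + (y + 77.9)² = 122.53².
Subtracting the Receiver 1 equation from the Receiver 2 and Receiver 3 equations removes the quadratic terms:
408.0 x + 168.6 y = -11075.38
494.6 x + 1.2 y = -11781.47
Solving the 2×2 system: x ≈ -23.8, y ≈ -8.1 km.

-23.8 km east, -8.1 km north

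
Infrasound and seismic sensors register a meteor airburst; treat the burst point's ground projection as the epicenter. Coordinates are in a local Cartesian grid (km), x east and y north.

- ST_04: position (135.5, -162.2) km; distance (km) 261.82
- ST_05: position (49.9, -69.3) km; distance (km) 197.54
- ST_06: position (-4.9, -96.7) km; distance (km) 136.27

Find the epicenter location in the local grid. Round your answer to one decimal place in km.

(-126.3, -158.6)

Circle about each station: (x − 135.5)² + (y + 162.2)² = 261.82²; (x − 49.9)² + (y + 69.3)² = 197.54²; (x + 4.9)² + (y + 96.7)² = 136.27².
Subtracting pairs of circle equations eliminates x²+y² and gives linear equations (the radical axes):
-171.2 x + 185.8 y = -7848.93
-280.8 x + 131.0 y = 14686.01
Solving the 2×2 system: x ≈ -126.3, y ≈ -158.6 km.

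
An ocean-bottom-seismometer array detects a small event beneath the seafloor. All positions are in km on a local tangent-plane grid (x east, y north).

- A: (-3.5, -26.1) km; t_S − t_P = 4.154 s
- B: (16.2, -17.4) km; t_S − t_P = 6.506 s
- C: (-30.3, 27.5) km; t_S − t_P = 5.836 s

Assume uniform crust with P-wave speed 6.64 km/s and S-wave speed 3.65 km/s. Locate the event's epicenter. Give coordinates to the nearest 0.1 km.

Distance from S−P lag: d = Δt · v_P v_S / (v_P − v_S) = Δt · (6.64·3.65)/(6.64−3.65) ≈ 8.1057·Δt.
So d_A = 33.67, d_B = 52.74, d_C = 47.30 km.
Circle about each station: (x + 3.5)² + (y + 26.1)² = 33.67²; (x − 16.2)² + (y + 17.4)² = 52.74²; (x + 30.3)² + (y − 27.5)² = 47.30².
Subtracting pairs of circle equations eliminates x²+y² and gives linear equations (the radical axes):
39.4 x + 17.4 y = -1776.10
-53.6 x + 107.2 y = -122.74
Solving the 2×2 system: x ≈ -36.5, y ≈ -19.4 km.

-36.5 km east, -19.4 km north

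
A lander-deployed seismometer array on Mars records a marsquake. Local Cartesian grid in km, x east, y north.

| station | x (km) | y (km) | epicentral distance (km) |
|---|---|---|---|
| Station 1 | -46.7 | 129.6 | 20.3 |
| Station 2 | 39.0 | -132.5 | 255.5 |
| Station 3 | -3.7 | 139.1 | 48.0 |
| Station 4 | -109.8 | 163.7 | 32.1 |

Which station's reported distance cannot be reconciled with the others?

Solve using three stations at a time. Using Station 1, Station 2, Station 3 (subtract circle equations pairwise → linear system) gives (x, y) ≈ (-41.8, 109.9).
Distances from that point to each station vs reported:
  Station 1: calculated 20.3 vs reported 20.3 → residual 0.0 km
  Station 2: calculated 255.5 vs reported 255.5 → residual 0.0 km
  Station 3: calculated 48.0 vs reported 48.0 → residual 0.0 km
  Station 4: calculated 86.7 vs reported 32.1 → residual 54.6 km
Station 1, Station 2, Station 3 are mutually consistent (residuals ≈ 0); Station 4 is off by 54.6 km.

Station 4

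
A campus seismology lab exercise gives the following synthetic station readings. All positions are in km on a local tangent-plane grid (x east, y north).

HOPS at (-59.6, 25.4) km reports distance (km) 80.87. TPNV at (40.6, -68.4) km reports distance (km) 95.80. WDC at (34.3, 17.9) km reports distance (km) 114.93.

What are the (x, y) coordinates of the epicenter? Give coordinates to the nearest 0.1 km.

(-54.3, -55.3)

Circle about each station: (x + 59.6)² + (y − 25.4)² = 80.87²; (x − 40.6)² + (y + 68.4)² = 95.80²; (x − 34.3)² + (y − 17.9)² = 114.93².
Subtracting the HOPS equation from the TPNV and WDC equations removes the quadratic terms:
200.4 x − 187.6 y = -508.08
187.8 x − 15.0 y = -9369.37
Solving the 2×2 system: x ≈ -54.3, y ≈ -55.3 km.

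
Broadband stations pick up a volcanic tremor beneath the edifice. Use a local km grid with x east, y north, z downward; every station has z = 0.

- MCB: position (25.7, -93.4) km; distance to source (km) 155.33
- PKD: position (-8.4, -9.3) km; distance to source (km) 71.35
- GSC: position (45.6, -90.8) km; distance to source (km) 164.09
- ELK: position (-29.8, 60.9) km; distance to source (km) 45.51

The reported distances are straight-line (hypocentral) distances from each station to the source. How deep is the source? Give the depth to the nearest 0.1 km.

32.3 km

Each station gives a sphere (x−x_i)² + (y−y_i)² + z² = d_i² (stations at z=0).
Subtracting the MCB sphere from PKD and GSC: z² cancels, leaving linear equations in x and y:
-68.2 x + 168.2 y = 9809.59
39.8 x + 5.2 y = -1858.17
Solving: x ≈ -51.575, y ≈ 37.409 km (keep extra digits for the depth step; rounded: -51.6, 37.4).
Then from the MCB sphere: z² = 155.33² − (x − 25.7)² − (y + 93.4)² with x = -51.575, y = 37.409, so z ≈ 32.326 ≈ 32.3 km.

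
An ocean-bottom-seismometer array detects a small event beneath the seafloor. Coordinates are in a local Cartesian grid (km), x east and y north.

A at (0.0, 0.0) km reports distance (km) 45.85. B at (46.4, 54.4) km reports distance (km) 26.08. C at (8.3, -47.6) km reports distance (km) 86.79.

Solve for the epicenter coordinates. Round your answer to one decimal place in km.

Circle about each station: x² + y² = 45.85²; (x − 46.4)² + (y − 54.4)² = 26.08²; (x − 8.3)² + (y + 47.6)² = 86.79².
Subtracting pairs of circle equations eliminates x²+y² and gives linear equations (the radical axes):
92.8 x + 108.8 y = 6534.38
16.6 x − 95.2 y = -3095.63
Solving the 2×2 system: x ≈ 26.8, y ≈ 37.2 km.
Check against A (with the unrounded x, y): √(x²+y²) = 45.85 ≈ 45.85 km. ✓

26.8 km east, 37.2 km north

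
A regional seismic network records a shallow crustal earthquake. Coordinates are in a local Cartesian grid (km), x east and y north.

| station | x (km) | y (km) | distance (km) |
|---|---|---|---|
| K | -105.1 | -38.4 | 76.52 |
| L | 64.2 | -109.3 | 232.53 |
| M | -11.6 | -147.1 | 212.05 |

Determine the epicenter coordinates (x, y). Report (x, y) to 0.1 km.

(-116.3, 37.3)

Circle about each station: (x + 105.1)² + (y + 38.4)² = 76.52²; (x − 64.2)² + (y + 109.3)² = 232.53²; (x + 11.6)² + (y + 147.1)² = 212.05².
Subtracting the K equation from the L and M equations removes the quadratic terms:
338.6 x − 141.8 y = -44667.33
187.0 x − 217.4 y = -29857.49
Solving the 2×2 system: x ≈ -116.3, y ≈ 37.3 km.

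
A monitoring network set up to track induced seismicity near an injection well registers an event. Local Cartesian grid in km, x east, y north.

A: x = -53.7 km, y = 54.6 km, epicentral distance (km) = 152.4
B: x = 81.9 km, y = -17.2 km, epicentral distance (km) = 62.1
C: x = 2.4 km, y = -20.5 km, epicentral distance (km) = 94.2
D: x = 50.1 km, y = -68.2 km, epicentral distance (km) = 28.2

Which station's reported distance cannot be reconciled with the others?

A

Solve using three stations at a time. Using B, C, D (subtract circle equations pairwise → linear system) gives (x, y) ≈ (76.2, -79.1).
Distances from that point to each station vs reported:
  A: calculated 186.4 vs reported 152.4 → residual 34.0 km
  B: calculated 62.1 vs reported 62.1 → residual 0.0 km
  C: calculated 94.2 vs reported 94.2 → residual 0.0 km
  D: calculated 28.3 vs reported 28.2 → residual 0.1 km
B, C, D are mutually consistent (residuals ≈ 0); A is off by 34.0 km.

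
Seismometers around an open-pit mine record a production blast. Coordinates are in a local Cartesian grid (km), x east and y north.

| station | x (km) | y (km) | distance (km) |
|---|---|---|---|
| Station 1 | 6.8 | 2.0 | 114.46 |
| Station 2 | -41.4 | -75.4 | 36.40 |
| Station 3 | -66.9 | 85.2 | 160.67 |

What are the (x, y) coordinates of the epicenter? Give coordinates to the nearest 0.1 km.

Circle about each station: (x − 6.8)² + (y − 2.0)² = 114.46²; (x + 41.4)² + (y + 75.4)² = 36.40²; (x + 66.9)² + (y − 85.2)² = 160.67².
Subtracting the Station 1 equation from the Station 2 and Station 3 equations removes the quadratic terms:
-96.4 x − 154.8 y = 19125.01
-147.4 x + 166.4 y = -1029.35
Solving the 2×2 system: x ≈ -77.8, y ≈ -75.1 km.
Check against Station 1 (with the unrounded x, y): √((x − 6.8)²+(y − 2.0)²) = 114.46 ≈ 114.46 km. ✓

x ≈ -77.8 km, y ≈ -75.1 km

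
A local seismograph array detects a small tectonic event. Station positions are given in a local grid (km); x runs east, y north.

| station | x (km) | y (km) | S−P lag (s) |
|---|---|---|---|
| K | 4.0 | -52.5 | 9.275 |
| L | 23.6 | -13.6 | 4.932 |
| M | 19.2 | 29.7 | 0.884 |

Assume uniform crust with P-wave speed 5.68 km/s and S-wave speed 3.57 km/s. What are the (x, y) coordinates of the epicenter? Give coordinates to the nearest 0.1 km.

Distance from S−P lag: d = Δt · v_P v_S / (v_P − v_S) = Δt · (5.68·3.57)/(5.68−3.57) ≈ 9.6102·Δt.
So d_K = 89.13, d_L = 47.40, d_M = 8.50 km.
Circle about each station: (x − 4.0)² + (y + 52.5)² = 89.13²; (x − 23.6)² + (y + 13.6)² = 47.40²; (x − 19.2)² + (y − 29.7)² = 8.50².
Subtracting pairs of circle equations eliminates x²+y² and gives linear equations (the radical axes):
39.2 x + 77.8 y = 3667.07
30.4 x + 164.4 y = 6350.39
Solving the 2×2 system: x ≈ 26.7, y ≈ 33.7 km.

(26.7, 33.7)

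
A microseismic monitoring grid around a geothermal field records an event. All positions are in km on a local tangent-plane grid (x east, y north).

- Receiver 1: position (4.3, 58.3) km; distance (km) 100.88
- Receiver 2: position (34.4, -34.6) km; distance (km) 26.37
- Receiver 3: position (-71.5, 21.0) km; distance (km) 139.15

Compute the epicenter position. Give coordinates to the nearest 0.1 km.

Circle about each station: (x − 4.3)² + (y − 58.3)² = 100.88²; (x − 34.4)² + (y + 34.6)² = 26.37²; (x + 71.5)² + (y − 21.0)² = 139.15².
Subtracting pairs of circle equations eliminates x²+y² and gives linear equations (the radical axes):
60.2 x − 185.8 y = 8444.54
-151.6 x − 74.6 y = -7050.08
Solving the 2×2 system: x ≈ 59.4, y ≈ -26.2 km.

(59.4, -26.2)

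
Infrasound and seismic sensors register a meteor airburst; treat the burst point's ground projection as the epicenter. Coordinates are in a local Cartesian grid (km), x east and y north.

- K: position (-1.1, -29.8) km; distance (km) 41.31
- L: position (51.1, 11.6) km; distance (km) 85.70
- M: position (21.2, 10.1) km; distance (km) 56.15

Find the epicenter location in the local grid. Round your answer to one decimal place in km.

Circle about each station: (x + 1.1)² + (y + 29.8)² = 41.31²; (x − 51.1)² + (y − 11.6)² = 85.70²; (x − 21.2)² + (y − 10.1)² = 56.15².
Subtracting the K equation from the L and M equations removes the quadratic terms:
104.4 x + 82.8 y = -3781.45
44.6 x + 79.8 y = -1784.11
Solving the 2×2 system: x ≈ -33.2, y ≈ -3.8 km.

-33.2 km east, -3.8 km north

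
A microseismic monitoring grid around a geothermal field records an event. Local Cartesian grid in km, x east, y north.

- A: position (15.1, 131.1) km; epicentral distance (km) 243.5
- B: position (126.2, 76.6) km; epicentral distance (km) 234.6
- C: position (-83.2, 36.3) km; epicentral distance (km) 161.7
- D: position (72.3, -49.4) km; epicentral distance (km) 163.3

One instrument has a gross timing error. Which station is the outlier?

D

Solve using three stations at a time. Using A, B, C (subtract circle equations pairwise → linear system) gives (x, y) ≈ (-15.4, -110.5).
Distances from that point to each station vs reported:
  A: calculated 243.5 vs reported 243.5 → residual 0.0 km
  B: calculated 234.6 vs reported 234.6 → residual 0.0 km
  C: calculated 161.7 vs reported 161.7 → residual 0.0 km
  D: calculated 106.8 vs reported 163.3 → residual 56.5 km
A, B, C are mutually consistent (residuals ≈ 0); D is off by 56.5 km.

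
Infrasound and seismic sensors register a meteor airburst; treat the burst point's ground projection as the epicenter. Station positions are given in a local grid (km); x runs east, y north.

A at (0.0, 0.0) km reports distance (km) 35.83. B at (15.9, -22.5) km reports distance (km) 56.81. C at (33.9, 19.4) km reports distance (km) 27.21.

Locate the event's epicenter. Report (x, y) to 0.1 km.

x ≈ 11.0 km, y ≈ 34.1 km

Circle about each station: x² + y² = 35.83²; (x − 15.9)² + (y + 22.5)² = 56.81²; (x − 33.9)² + (y − 19.4)² = 27.21².
Subtracting the A equation from the B and C equations removes the quadratic terms:
31.8 x − 45.0 y = -1184.53
67.8 x + 38.8 y = 2068.97
Solving the 2×2 system: x ≈ 11.0, y ≈ 34.1 km.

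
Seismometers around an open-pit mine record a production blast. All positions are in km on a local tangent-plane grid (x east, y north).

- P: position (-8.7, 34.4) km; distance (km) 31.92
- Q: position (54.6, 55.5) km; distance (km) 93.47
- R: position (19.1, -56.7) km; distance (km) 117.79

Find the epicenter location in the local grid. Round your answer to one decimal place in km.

Circle about each station: (x + 8.7)² + (y − 34.4)² = 31.92²; (x − 54.6)² + (y − 55.5)² = 93.47²; (x − 19.1)² + (y + 56.7)² = 117.79².
Subtracting pairs of circle equations eliminates x²+y² and gives linear equations (the radical axes):
126.6 x + 42.2 y = -2915.39
55.6 x − 182.2 y = -10534.95
Solving the 2×2 system: x ≈ -38.4, y ≈ 46.1 km.
Check against P (with the unrounded x, y): √((x + 8.7)²+(y − 34.4)²) = 31.92 ≈ 31.92 km. ✓

-38.4 km east, 46.1 km north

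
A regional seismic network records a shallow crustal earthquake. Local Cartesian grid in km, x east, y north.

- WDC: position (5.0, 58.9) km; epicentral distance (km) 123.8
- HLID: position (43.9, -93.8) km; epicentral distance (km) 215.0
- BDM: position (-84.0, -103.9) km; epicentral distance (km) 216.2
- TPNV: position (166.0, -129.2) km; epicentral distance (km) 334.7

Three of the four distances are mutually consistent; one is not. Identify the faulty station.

BDM

Solve using three stations at a time. Using WDC, HLID, TPNV (subtract circle equations pairwise → linear system) gives (x, y) ≈ (-118.5, 47.3).
Distances from that point to each station vs reported:
  WDC: calculated 124.0 vs reported 123.8 → residual 0.2 km
  HLID: calculated 215.1 vs reported 215.0 → residual 0.1 km
  BDM: calculated 155.1 vs reported 216.2 → residual 61.1 km
  TPNV: calculated 334.8 vs reported 334.7 → residual 0.1 km
WDC, HLID, TPNV are mutually consistent (residuals ≈ 0); BDM is off by 61.1 km.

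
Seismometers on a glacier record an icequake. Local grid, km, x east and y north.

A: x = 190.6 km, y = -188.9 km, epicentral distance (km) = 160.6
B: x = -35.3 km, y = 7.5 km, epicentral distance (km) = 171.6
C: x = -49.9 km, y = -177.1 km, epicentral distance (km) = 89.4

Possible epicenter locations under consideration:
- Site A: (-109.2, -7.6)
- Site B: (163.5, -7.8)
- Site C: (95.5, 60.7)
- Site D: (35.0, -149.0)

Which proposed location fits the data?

Site D

For each candidate, compare |candidate − station| to the reported distance:
Site A: residuals A 189.8, B 96.2, C 90.2 → max 189.8 km
Site B: residuals A 22.5, B 27.8, C 183.0 → max 183.0 km
Site C: residuals A 106.5, B 30.4, C 189.3 → max 189.3 km
Site D: residuals A 0.0, B 0.0, C 0.0 → max 0.0 km
Only Site D has all residuals ≈ 0.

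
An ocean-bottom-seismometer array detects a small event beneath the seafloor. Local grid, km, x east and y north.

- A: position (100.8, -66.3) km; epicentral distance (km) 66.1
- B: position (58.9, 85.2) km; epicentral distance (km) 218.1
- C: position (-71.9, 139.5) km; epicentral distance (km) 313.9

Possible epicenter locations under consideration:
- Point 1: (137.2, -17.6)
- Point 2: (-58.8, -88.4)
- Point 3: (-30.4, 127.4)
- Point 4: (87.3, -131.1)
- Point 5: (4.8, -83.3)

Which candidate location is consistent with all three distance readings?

Point 4

For each candidate, compare |candidate − station| to the reported distance:
Point 1: residuals A 5.3, B 88.9, C 52.4 → max 88.9 km
Point 2: residuals A 95.0, B 8.4, C 85.6 → max 95.0 km
Point 3: residuals A 167.9, B 119.3, C 270.7 → max 270.7 km
Point 4: residuals A 0.1, B 0.1, C 0.1 → max 0.1 km
Point 5: residuals A 31.4, B 41.1, C 78.3 → max 78.3 km
Only Point 4 has all residuals ≈ 0.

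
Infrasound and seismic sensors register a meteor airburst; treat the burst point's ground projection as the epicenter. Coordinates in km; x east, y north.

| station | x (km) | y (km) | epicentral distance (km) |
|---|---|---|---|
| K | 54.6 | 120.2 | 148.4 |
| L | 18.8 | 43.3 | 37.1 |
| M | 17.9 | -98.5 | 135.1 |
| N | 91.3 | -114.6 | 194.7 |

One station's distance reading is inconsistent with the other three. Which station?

L

Solve using three stations at a time. Using K, M, N (subtract circle equations pairwise → linear system) gives (x, y) ≈ (-52.2, 17.1).
Distances from that point to each station vs reported:
  K: calculated 148.5 vs reported 148.4 → residual 0.1 km
  L: calculated 75.7 vs reported 37.1 → residual 38.6 km
  M: calculated 135.2 vs reported 135.1 → residual 0.1 km
  N: calculated 194.7 vs reported 194.7 → residual 0.0 km
K, M, N are mutually consistent (residuals ≈ 0); L is off by 38.6 km.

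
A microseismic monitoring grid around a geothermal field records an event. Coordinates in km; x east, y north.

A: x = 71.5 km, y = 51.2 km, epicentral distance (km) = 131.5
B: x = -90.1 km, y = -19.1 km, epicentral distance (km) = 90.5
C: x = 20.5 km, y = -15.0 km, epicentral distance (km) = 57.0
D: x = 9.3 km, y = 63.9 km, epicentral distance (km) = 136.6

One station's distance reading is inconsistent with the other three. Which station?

B

Solve using three stations at a time. Using A, C, D (subtract circle equations pairwise → linear system) gives (x, y) ≈ (25.0, -71.8).
Distances from that point to each station vs reported:
  A: calculated 131.5 vs reported 131.5 → residual 0.0 km
  B: calculated 126.6 vs reported 90.5 → residual 36.1 km
  C: calculated 57.0 vs reported 57.0 → residual 0.0 km
  D: calculated 136.6 vs reported 136.6 → residual 0.0 km
A, C, D are mutually consistent (residuals ≈ 0); B is off by 36.1 km.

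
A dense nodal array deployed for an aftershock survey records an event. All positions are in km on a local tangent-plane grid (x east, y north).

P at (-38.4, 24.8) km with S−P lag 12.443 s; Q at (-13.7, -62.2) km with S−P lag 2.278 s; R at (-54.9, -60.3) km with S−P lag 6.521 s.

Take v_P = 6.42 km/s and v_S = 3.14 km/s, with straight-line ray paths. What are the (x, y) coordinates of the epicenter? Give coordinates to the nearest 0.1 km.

x ≈ -16.6 km, y ≈ -48.5 km

Distance from S−P lag: d = Δt · v_P v_S / (v_P − v_S) = Δt · (6.42·3.14)/(6.42−3.14) ≈ 6.1460·Δt.
So d_P = 76.47, d_Q = 14.00, d_R = 40.08 km.
Circle about each station: (x + 38.4)² + (y − 24.8)² = 76.47²; (x + 13.7)² + (y + 62.2)² = 14.00²; (x + 54.9)² + (y + 60.3)² = 40.08².
Subtracting the P equation from the Q and R equations removes the quadratic terms:
49.4 x − 174.0 y = 7618.59
-33.0 x − 170.2 y = 8801.75
Solving the 2×2 system: x ≈ -16.6, y ≈ -48.5 km.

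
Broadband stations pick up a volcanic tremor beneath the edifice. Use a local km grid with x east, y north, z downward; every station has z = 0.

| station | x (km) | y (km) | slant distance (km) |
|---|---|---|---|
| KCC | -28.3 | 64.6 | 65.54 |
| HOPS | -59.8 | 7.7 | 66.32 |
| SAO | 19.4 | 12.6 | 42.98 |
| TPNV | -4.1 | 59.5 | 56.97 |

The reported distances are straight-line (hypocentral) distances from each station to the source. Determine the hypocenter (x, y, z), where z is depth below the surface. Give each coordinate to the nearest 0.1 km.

x ≈ -4.4 km, y ≈ 15.1 km, depth ≈ 35.7 km

Each station gives a sphere (x−x_i)² + (y−y_i)² + z² = d_i² (stations at z=0).
Subtracting the KCC sphere from HOPS and SAO: z² cancels, leaving linear equations in x and y:
-63.0 x − 113.8 y = -1441.57
95.4 x − 104.0 y = -1990.72
Solving: x ≈ -4.401, y ≈ 15.104 km (keep extra digits for the depth step; rounded: -4.4, 15.1).
Then from the KCC sphere: z² = 65.54² − (x + 28.3)² − (y − 64.6)² with x = -4.401, y = 15.104, so z ≈ 35.700 ≈ 35.7 km.
Check against TPNV (with the unrounded solution): distance 56.97 ≈ 56.97 km. ✓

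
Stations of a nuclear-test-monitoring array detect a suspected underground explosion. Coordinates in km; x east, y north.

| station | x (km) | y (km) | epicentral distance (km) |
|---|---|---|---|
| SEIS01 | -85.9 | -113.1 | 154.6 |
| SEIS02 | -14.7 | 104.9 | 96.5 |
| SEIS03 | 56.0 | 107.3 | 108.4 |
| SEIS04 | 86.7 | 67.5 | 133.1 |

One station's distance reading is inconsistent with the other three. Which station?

Solve using three stations at a time. Using SEIS01, SEIS02, SEIS03 (subtract circle equations pairwise → linear system) gives (x, y) ≈ (6.6, 10.8).
Distances from that point to each station vs reported:
  SEIS01: calculated 154.6 vs reported 154.6 → residual 0.0 km
  SEIS02: calculated 96.5 vs reported 96.5 → residual 0.0 km
  SEIS03: calculated 108.4 vs reported 108.4 → residual 0.0 km
  SEIS04: calculated 98.1 vs reported 133.1 → residual 35.0 km
SEIS01, SEIS02, SEIS03 are mutually consistent (residuals ≈ 0); SEIS04 is off by 35.0 km.

SEIS04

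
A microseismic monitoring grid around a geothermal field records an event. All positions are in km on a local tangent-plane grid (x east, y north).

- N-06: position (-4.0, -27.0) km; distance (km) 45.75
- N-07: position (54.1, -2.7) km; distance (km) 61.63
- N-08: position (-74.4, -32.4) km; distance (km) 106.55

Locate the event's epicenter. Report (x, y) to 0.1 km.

Circle about each station: (x + 4.0)² + (y + 27.0)² = 45.75²; (x − 54.1)² + (y + 2.7)² = 61.63²; (x + 74.4)² + (y + 32.4)² = 106.55².
Subtracting the N-06 equation from the N-07 and N-08 equations removes the quadratic terms:
116.2 x + 48.6 y = 483.91
-140.8 x − 10.8 y = -3419.72
Solving the 2×2 system: x ≈ 28.8, y ≈ -58.9 km.
Check against N-06 (with the unrounded x, y): √((x + 4.0)²+(y + 27.0)²) = 45.77 ≈ 45.75 km. ✓

x ≈ 28.8 km, y ≈ -58.9 km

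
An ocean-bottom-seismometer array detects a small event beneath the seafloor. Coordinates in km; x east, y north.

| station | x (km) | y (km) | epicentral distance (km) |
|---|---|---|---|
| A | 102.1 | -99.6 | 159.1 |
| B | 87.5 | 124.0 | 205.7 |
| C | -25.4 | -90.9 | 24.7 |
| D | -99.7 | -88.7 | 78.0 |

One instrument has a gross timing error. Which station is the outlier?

C

Solve using three stations at a time. Using A, B, D (subtract circle equations pairwise → linear system) gives (x, y) ≈ (-43.2, -34.8).
Distances from that point to each station vs reported:
  A: calculated 159.1 vs reported 159.1 → residual 0.0 km
  B: calculated 205.7 vs reported 205.7 → residual 0.0 km
  C: calculated 58.8 vs reported 24.7 → residual 34.1 km
  D: calculated 78.0 vs reported 78.0 → residual 0.0 km
A, B, D are mutually consistent (residuals ≈ 0); C is off by 34.1 km.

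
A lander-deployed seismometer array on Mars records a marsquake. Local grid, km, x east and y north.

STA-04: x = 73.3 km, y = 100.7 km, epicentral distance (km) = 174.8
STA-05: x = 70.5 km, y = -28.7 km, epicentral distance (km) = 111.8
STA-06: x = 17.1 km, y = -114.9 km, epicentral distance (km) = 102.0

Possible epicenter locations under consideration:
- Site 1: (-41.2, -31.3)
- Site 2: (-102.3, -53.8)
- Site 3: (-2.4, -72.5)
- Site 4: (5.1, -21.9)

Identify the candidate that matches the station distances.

Site 1

For each candidate, compare |candidate − station| to the reported distance:
Site 1: residuals STA-04 0.1, STA-05 0.1, STA-06 0.1 → max 0.1 km
Site 2: residuals STA-04 59.1, STA-05 62.8, STA-06 32.1 → max 62.8 km
Site 3: residuals STA-04 14.2, STA-05 26.8, STA-06 55.3 → max 55.3 km
Site 4: residuals STA-04 34.5, STA-05 46.0, STA-06 8.2 → max 46.0 km
Only Site 1 has all residuals ≈ 0.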